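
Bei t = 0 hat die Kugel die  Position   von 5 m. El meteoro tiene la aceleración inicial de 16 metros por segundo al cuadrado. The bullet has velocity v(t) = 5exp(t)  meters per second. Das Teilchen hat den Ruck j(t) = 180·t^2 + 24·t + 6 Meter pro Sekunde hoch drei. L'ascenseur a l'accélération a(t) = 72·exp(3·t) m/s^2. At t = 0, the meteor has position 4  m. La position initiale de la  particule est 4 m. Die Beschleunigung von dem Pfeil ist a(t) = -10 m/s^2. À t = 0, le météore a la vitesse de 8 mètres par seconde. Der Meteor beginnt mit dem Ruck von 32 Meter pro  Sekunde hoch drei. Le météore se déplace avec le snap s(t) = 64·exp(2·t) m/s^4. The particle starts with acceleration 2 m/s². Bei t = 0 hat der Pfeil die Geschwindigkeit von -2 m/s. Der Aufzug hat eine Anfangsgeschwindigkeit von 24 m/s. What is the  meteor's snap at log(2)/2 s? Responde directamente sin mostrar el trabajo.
s(log(2)/2) = 128.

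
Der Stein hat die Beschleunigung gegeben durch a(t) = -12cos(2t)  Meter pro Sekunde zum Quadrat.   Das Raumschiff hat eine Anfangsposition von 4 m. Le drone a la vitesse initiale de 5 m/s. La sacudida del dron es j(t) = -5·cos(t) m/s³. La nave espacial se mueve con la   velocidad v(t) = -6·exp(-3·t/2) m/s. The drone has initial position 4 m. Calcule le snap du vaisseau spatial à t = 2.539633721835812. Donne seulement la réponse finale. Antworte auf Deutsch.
Die Antwort ist 0.448747105562177.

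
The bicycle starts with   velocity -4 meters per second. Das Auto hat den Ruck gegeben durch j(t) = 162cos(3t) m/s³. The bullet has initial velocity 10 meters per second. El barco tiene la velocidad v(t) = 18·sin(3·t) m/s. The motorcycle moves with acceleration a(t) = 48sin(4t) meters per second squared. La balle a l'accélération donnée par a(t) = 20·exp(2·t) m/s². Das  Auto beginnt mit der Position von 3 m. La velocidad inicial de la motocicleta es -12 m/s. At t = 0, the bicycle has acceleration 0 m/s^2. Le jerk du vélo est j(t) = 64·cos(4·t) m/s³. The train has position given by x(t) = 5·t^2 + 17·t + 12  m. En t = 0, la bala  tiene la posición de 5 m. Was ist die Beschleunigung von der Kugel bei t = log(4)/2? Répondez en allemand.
Aus der Gleichung für die Beschleunigung a(t) = 20·exp(2·t), setzen wir t = log(4)/2 ein und erhalten a = 80.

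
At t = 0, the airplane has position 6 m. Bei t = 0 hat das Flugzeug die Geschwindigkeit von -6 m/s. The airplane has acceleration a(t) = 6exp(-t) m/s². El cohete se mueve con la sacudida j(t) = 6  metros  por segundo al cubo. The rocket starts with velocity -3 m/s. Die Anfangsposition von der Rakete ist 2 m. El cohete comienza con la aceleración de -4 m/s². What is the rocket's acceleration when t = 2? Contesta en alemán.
Ausgehend von dem Ruck j(t) = 6, nehmen wir 1 Stammfunktion. Die Stammfunktion von dem Ruck ist die Beschleunigung. Mit a(0) = -4 erhalten wir a(t) = 6·t - 4. Aus der Gleichung für die Beschleunigung a(t) = 6·t - 4, setzen wir t = 2 ein und erhalten a = 8.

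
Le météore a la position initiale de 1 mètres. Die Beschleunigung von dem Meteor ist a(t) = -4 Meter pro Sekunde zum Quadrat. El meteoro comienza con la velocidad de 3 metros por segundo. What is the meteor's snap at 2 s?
We must differentiate our acceleration equation a(t) = -4 2 times. The derivative of acceleration gives jerk: j(t) = 0. The derivative of jerk gives snap: s(t) = 0. We have snap s(t) = 0. Substituting t = 2: s(2) = 0.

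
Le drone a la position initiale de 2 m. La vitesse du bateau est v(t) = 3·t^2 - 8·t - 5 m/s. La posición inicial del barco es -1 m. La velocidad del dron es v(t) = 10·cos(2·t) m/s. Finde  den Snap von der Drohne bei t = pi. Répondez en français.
Nous devons dériver notre équation de la vitesse v(t) = 10·cos(2·t) 3 fois. En dérivant la vitesse, nous obtenons l'accélération: a(t) = -20·sin(2·t). En prenant d/dt de a(t), nous trouvons j(t) = -40·cos(2·t). La dérivée du jerk donne le snap: s(t) = 80·sin(2·t). De l'équation du snap s(t) = 80·sin(2·t), nous substituons t = pi pour obtenir s = 0.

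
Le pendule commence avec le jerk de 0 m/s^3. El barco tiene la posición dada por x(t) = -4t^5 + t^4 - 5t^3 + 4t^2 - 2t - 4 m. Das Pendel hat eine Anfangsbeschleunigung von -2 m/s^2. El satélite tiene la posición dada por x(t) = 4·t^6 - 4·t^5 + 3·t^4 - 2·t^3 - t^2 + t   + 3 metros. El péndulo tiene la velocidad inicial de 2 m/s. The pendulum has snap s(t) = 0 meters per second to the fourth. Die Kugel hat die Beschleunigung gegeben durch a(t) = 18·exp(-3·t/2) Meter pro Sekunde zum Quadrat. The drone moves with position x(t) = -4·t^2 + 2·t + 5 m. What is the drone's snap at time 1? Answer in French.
En partant de la position x(t) = -4·t^2 + 2·t + 5, nous prenons 4 dérivées. En dérivant la position, nous obtenons la vitesse: v(t) = 2 - 8·t. La dérivée de la vitesse donne l'accélération: a(t) = -8. En prenant d/dt de a(t), nous trouvons j(t) = 0. En prenant d/dt de j(t), nous trouvons s(t) = 0. En utilisant s(t) = 0 et en substituant t = 1, nous trouvons s = 0.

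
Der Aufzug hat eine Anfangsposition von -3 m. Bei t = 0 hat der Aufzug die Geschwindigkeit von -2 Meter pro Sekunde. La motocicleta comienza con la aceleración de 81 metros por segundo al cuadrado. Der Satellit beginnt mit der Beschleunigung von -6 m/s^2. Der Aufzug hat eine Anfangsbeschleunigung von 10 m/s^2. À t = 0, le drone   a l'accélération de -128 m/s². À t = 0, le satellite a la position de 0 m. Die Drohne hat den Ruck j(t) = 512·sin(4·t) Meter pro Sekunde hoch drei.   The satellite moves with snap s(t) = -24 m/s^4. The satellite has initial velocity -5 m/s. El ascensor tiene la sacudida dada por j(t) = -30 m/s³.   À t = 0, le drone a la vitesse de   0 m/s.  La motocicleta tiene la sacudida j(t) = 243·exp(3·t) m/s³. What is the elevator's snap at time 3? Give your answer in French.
Pour résoudre ceci, nous devons prendre 1 dérivée de notre équation du jerk j(t) = -30. En dérivant le jerk, nous obtenons le snap: s(t) = 0. Nous avons le snap s(t) = 0. En substituant t = 3: s(3) = 0.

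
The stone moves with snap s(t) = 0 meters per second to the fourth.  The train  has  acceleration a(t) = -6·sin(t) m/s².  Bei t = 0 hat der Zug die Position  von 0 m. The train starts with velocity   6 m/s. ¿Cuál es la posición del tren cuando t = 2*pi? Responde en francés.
Nous devons intégrer notre équation de l'accélération a(t) = -6·sin(t) 2 fois. En prenant ∫a(t)dt et en appliquant v(0) = 6, nous trouvons v(t) = 6·cos(t). La primitive de la vitesse, avec x(0) = 0, donne la position: x(t) = 6·sin(t). Nous avons la position x(t) = 6·sin(t). En substituant t = 2*pi: x(2*pi) = 0.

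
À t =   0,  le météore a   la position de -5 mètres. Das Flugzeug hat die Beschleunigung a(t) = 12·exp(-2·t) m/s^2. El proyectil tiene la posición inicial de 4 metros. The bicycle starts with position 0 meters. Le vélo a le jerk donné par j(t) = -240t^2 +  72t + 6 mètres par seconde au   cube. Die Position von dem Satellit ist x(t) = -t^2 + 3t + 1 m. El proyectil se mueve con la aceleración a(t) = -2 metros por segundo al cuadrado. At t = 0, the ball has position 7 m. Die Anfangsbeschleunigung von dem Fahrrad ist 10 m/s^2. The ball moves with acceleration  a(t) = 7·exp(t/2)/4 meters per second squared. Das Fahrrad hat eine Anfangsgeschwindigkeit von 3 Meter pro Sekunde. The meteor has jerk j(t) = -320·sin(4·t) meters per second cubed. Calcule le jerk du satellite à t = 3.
Pour résoudre ceci, nous devons prendre 3 dérivées de notre équation de la position x(t) = -t^2 + 3·t + 1. En dérivant la position, nous obtenons la vitesse: v(t) = 3 - 2·t. En dérivant la vitesse, nous obtenons l'accélération: a(t) = -2. La dérivée de l'accélération donne le jerk: j(t) = 0. En utilisant j(t) = 0 et en substituant t = 3, nous trouvons j = 0.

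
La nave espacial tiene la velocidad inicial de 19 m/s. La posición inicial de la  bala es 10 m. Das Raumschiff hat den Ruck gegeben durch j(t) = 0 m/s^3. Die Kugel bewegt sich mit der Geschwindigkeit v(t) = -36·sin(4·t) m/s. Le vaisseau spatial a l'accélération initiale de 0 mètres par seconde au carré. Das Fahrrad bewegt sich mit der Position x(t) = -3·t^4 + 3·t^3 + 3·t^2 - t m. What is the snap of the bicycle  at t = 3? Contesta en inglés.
To solve this, we need to take 4 derivatives of our position equation x(t) = -3·t^4 + 3·t^3 + 3·t^2 - t. Taking d/dt of x(t), we find v(t) = -12·t^3 + 9·t^2 + 6·t - 1. The derivative of velocity gives acceleration: a(t) = -36·t^2 + 18·t + 6. Differentiating acceleration, we get jerk: j(t) = 18 - 72·t. The derivative of jerk gives snap: s(t) = -72. From the given snap equation s(t) = -72, we substitute t = 3 to get s = -72.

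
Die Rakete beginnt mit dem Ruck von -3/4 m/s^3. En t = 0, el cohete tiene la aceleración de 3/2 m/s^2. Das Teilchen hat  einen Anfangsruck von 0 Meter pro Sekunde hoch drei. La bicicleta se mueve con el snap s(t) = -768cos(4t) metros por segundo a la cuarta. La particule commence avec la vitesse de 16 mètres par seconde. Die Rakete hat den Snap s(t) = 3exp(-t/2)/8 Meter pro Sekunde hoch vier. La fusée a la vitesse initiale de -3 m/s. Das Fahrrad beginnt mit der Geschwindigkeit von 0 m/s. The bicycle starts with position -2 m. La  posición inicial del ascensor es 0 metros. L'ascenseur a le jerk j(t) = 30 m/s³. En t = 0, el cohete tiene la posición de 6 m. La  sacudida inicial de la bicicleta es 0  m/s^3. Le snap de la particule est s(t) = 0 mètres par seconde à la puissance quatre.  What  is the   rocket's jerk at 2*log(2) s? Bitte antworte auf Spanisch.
Partiendo del snap s(t) = 3·exp(-t/2)/8, tomamos 1 integral. La antiderivada del snap es la sacudida. Usando j(0) = -3/4, obtenemos j(t) = -3·exp(-t/2)/4. Tenemos la sacudida j(t) = -3·exp(-t/2)/4. Sustituyendo t = 2*log(2): j(2*log(2)) = -3/8.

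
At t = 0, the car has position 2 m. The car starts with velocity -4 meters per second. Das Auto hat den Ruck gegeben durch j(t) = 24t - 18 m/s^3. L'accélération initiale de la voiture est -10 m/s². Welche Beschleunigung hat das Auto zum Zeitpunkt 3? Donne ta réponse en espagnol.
Necesitamos integrar nuestra ecuación de la sacudida j(t) = 24·t - 18 1 vez. Integrando la sacudida y usando la condición inicial a(0) = -10, obtenemos a(t) = 12·t^2 - 18·t - 10. Usando a(t) = 12·t^2 - 18·t - 10 y sustituyendo t = 3, encontramos a = 44.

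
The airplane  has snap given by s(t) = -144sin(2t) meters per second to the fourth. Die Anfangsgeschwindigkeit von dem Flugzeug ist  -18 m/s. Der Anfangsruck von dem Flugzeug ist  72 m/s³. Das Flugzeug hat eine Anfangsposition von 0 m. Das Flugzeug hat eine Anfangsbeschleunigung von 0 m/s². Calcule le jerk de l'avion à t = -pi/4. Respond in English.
To find the answer, we compute 1 integral of s(t) = -144·sin(2·t). Integrating snap and using the initial condition j(0) = 72, we get j(t) = 72·cos(2·t). We have jerk j(t) = 72·cos(2·t). Substituting t = -pi/4: j(-pi/4) = 0.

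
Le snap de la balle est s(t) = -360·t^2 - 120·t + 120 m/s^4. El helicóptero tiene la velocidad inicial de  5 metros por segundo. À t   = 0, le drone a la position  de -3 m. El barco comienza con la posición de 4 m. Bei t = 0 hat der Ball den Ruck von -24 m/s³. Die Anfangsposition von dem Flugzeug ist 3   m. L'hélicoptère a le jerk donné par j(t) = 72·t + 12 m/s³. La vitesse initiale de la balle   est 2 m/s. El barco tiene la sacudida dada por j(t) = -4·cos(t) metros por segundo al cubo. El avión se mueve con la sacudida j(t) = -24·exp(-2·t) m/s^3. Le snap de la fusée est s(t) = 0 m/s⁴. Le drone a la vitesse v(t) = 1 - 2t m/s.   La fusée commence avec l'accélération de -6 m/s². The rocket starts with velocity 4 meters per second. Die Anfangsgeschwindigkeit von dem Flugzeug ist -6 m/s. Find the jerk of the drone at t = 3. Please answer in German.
Um dies zu lösen, müssen wir 2 Ableitungen unserer Gleichung für die Geschwindigkeit v(t) = 1 - 2·t nehmen. Mit d/dt von v(t) finden wir a(t) = -2. Durch Ableiten von der Beschleunigung erhalten wir den Ruck: j(t) = 0. Aus der Gleichung für den Ruck j(t) = 0, setzen wir t = 3 ein und erhalten j = 0.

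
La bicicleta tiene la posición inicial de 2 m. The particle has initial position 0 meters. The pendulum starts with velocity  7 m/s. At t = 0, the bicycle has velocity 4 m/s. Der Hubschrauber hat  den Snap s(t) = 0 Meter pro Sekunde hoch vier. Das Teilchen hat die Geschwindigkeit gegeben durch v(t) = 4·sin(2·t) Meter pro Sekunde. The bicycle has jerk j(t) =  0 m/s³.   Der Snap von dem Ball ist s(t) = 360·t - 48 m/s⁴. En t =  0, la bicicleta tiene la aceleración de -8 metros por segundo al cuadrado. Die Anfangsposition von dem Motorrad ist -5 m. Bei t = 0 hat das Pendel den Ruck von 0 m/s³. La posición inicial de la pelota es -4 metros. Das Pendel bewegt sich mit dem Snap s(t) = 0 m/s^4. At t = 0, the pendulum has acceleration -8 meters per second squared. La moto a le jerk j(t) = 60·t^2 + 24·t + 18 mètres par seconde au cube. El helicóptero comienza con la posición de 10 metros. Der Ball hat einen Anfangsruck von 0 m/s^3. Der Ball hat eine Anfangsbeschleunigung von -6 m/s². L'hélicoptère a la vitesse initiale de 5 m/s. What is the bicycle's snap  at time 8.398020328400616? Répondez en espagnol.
Para resolver esto, necesitamos tomar 1 derivada de nuestra ecuación de la sacudida j(t) = 0. Derivando la sacudida, obtenemos el snap: s(t) = 0. De la ecuación del snap s(t) = 0, sustituimos t = 8.398020328400616 para obtener s = 0.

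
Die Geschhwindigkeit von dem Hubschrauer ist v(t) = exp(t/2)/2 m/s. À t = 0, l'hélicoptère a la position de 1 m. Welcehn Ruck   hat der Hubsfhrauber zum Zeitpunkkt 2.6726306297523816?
Wir müssen unsere Gleichung für die Geschwindigkeit v(t) = exp(t/2)/2 2-mal ableiten. Durch Ableiten von der Geschwindigkeit erhalten wir die Beschleunigung: a(t) = exp(t/2)/4. Die Ableitung von der Beschleunigung ergibt den Ruck: j(t) = exp(t/2)/8. Mit j(t) = exp(t/2)/8 und Einsetzen von t = 2.6726306297523816, finden wir j = 0.475624678269543.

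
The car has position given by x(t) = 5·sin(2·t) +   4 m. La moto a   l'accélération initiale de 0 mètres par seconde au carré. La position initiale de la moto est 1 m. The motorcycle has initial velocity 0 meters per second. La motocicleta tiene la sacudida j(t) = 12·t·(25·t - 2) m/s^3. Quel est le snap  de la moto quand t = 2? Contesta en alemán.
Wir müssen unsere Gleichung für den Ruck j(t) = 12·t·(25·t - 2) 1-mal ableiten. Durch Ableiten von dem Ruck erhalten wir den Snap: s(t) = 600·t - 24. Mit s(t) = 600·t - 24 und Einsetzen von t = 2, finden wir s = 1176.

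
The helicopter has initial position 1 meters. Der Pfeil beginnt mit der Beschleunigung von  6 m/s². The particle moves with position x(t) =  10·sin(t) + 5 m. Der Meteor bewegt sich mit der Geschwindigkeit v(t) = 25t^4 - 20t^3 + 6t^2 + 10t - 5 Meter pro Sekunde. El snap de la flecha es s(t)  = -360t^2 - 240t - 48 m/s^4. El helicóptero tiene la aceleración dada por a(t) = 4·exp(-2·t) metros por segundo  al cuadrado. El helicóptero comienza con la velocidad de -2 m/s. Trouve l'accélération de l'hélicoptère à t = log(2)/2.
En utilisant a(t) = 4·exp(-2·t) et en substituant t = log(2)/2, nous trouvons a = 2.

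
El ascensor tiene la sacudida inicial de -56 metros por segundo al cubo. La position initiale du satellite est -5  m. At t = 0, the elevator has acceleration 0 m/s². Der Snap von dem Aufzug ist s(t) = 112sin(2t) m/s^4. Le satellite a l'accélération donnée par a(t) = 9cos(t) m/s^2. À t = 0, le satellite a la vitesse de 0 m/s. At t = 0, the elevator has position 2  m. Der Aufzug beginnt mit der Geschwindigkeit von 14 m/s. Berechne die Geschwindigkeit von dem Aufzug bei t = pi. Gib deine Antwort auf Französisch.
En partant du snap s(t) = 112·sin(2·t), nous prenons 3 primitives. La primitive du snap, avec j(0) = -56, donne le jerk: j(t) = -56·cos(2·t). L'intégrale du jerk, avec a(0) = 0, donne l'accélération: a(t) = -28·sin(2·t). En prenant ∫a(t)dt et en appliquant v(0) = 14, nous trouvons v(t) = 14·cos(2·t). En utilisant v(t) = 14·cos(2·t) et en substituant t = pi, nous trouvons v = 14.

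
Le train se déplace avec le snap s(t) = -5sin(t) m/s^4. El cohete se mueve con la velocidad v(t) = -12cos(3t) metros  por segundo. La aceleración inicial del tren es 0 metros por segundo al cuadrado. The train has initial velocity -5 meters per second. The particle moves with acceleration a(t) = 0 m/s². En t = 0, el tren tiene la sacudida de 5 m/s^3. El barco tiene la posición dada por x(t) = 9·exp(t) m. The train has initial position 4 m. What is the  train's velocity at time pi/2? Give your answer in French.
Nous devons intégrer notre équation du snap s(t) = -5·sin(t) 3 fois. En intégrant le snap et en utilisant la condition initiale j(0) = 5, nous obtenons j(t) = 5·cos(t). L'intégrale du jerk, avec a(0) = 0, donne l'accélération: a(t) = 5·sin(t). En intégrant l'accélération et en utilisant la condition initiale v(0) = -5, nous obtenons v(t) = -5·cos(t). Nous avons la vitesse v(t) = -5·cos(t). En substituant t = pi/2: v(pi/2) = 0.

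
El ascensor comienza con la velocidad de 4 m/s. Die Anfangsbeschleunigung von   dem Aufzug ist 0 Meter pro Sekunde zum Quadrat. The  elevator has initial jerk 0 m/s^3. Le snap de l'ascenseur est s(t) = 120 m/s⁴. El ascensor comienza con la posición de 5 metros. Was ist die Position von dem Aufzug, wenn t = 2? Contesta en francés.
Nous devons intégrer notre équation du snap s(t) = 120 4 fois. La primitive du snap est le jerk. En utilisant j(0) = 0, nous obtenons j(t) = 120·t. En prenant ∫j(t)dt et en appliquant a(0) = 0, nous trouvons a(t) = 60·t^2. L'intégrale de l'accélération, avec v(0) = 4, donne la vitesse: v(t) = 20·t^3 + 4. La primitive de la vitesse, avec x(0) = 5, donne la position: x(t) = 5·t^4 + 4·t + 5. Nous avons la position x(t) = 5·t^4 + 4·t + 5. En substituant t = 2: x(2) = 93.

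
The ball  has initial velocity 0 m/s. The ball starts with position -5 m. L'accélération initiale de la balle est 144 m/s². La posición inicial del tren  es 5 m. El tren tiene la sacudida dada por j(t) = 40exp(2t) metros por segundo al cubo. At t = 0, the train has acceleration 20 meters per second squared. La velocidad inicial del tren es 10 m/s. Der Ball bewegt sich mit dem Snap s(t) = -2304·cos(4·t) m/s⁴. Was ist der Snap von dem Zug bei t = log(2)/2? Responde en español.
Para resolver esto, necesitamos tomar 1 derivada de nuestra ecuación de la sacudida j(t) = 40·exp(2·t). Tomando d/dt de j(t), encontramos s(t) = 80·exp(2·t). De la ecuación del snap s(t) = 80·exp(2·t), sustituimos t = log(2)/2 para obtener s = 160.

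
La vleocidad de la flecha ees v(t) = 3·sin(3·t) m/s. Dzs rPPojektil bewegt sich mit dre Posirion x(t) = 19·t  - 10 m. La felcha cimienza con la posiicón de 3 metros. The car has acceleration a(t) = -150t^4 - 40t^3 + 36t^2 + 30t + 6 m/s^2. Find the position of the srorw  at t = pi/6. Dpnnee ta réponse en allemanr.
Wir müssen unsere Gleichung für die Geschwindigkeit v(t) = 3·sin(3·t) 1-mal integrieren. Die Stammfunktion von der Geschwindigkeit, mit x(0) = 3, ergibt die Position: x(t) = 4 - cos(3·t). Mit x(t) = 4 - cos(3·t) und Einsetzen von t = pi/6, finden wir x = 4.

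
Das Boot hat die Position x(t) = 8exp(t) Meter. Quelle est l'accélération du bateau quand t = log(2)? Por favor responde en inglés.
Starting from position x(t) = 8·exp(t), we take 2 derivatives. Differentiating position, we get velocity: v(t) = 8·exp(t). The derivative of velocity gives acceleration: a(t) = 8·exp(t). From the given acceleration equation a(t) = 8·exp(t), we substitute t = log(2) to get a = 16.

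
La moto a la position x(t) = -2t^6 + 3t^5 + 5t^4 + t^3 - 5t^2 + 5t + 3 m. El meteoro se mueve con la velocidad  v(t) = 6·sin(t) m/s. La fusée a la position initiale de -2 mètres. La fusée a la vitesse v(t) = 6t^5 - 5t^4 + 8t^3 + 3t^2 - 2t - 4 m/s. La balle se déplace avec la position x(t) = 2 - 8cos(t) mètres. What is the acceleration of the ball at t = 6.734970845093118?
To solve this, we need to take 2 derivatives of our position equation x(t) = 2 - 8·cos(t). Taking d/dt of x(t), we find v(t) = 8·sin(t). The derivative of velocity gives acceleration: a(t) = 8·cos(t). We have acceleration a(t) = 8·cos(t). Substituting t = 6.734970845093118: a(6.734970845093118) = 7.19735215948199.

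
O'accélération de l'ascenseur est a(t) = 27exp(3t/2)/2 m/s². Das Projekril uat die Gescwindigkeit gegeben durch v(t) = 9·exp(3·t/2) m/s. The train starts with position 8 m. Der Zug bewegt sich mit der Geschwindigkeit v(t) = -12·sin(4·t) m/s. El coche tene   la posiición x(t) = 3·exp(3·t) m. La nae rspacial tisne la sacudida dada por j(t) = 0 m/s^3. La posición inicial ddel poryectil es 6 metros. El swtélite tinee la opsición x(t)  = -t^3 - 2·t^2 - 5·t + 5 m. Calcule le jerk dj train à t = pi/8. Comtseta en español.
Partiendo de la velocidad v(t) = -12·sin(4·t), tomamos 2 derivadas. Tomando d/dt de v(t), encontramos a(t) = -48·cos(4·t). La derivada de la aceleración da la sacudida: j(t) = 192·sin(4·t). Tenemos la sacudida j(t) = 192·sin(4·t). Sustituyendo t = pi/8: j(pi/8) = 192.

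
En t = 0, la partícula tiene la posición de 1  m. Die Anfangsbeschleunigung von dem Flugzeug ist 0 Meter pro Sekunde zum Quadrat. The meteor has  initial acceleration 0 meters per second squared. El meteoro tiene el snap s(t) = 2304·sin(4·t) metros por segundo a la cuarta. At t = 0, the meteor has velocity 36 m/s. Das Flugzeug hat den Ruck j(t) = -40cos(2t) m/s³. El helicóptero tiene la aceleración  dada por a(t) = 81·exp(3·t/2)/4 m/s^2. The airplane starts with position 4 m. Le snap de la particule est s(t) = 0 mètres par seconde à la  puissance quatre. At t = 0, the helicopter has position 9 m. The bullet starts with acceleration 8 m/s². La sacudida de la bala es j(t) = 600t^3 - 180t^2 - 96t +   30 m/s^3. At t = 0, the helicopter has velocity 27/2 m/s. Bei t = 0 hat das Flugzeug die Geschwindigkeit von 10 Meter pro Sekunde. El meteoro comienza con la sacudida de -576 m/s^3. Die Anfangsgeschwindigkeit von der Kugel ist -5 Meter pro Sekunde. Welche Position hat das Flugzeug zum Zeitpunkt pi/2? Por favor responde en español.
Partiendo de la sacudida j(t) = -40·cos(2·t), tomamos 3 antiderivadas. La integral de la sacudida es la aceleración. Usando a(0) = 0, obtenemos a(t) = -20·sin(2·t). Tomando ∫a(t)dt y aplicando v(0) = 10, encontramos v(t) = 10·cos(2·t). La integral de la velocidad es la posición. Usando x(0) = 4, obtenemos x(t) = 5·sin(2·t) + 4. Tenemos la posición x(t) = 5·sin(2·t) + 4. Sustituyendo t = pi/2: x(pi/2) = 4.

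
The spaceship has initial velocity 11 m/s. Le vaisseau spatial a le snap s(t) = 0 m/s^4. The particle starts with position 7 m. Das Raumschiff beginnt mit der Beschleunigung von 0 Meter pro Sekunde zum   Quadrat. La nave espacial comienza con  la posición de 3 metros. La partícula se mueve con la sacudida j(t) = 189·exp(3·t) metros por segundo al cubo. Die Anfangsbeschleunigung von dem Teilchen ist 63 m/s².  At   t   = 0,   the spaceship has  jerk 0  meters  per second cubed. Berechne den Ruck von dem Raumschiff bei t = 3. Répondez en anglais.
We must find the integral of our snap equation s(t) = 0 1 time. The antiderivative of snap is jerk. Using j(0) = 0, we get j(t) = 0. We have jerk j(t) = 0. Substituting t = 3: j(3) = 0.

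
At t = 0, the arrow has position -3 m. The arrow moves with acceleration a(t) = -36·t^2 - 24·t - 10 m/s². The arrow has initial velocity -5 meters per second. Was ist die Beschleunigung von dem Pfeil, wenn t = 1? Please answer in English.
From the given acceleration equation a(t) = -36·t^2 - 24·t - 10, we substitute t = 1 to get a = -70.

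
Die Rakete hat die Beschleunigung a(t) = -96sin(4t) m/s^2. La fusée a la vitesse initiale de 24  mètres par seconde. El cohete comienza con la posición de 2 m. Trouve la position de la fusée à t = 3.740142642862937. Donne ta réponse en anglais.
We need to integrate our acceleration equation a(t) = -96·sin(4·t) 2 times. Integrating acceleration and using the initial condition v(0) = 24, we get v(t) = 24·cos(4·t). The antiderivative of velocity, with x(0) = 2, gives position: x(t) = 6·sin(4·t) + 2. Using x(t) = 6·sin(4·t) + 2 and substituting t = 3.740142642862937, we find x = 6.07837226200675.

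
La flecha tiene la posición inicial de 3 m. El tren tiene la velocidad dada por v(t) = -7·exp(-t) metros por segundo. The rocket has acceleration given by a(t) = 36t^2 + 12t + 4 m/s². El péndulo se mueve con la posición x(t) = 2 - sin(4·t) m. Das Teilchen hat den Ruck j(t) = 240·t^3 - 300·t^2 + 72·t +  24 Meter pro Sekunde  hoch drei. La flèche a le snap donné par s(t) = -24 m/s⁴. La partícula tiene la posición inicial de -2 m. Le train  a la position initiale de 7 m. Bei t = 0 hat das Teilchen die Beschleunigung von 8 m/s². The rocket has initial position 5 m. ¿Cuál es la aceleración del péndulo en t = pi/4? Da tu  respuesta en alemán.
Ausgehend von der Position x(t) = 2 - sin(4·t), nehmen wir 2 Ableitungen. Die Ableitung von der Position ergibt die Geschwindigkeit: v(t) = -4·cos(4·t). Durch Ableiten von der Geschwindigkeit erhalten wir die Beschleunigung: a(t) = 16·sin(4·t). Wir haben die Beschleunigung a(t) = 16·sin(4·t). Durch Einsetzen von t = pi/4: a(pi/4) = 0.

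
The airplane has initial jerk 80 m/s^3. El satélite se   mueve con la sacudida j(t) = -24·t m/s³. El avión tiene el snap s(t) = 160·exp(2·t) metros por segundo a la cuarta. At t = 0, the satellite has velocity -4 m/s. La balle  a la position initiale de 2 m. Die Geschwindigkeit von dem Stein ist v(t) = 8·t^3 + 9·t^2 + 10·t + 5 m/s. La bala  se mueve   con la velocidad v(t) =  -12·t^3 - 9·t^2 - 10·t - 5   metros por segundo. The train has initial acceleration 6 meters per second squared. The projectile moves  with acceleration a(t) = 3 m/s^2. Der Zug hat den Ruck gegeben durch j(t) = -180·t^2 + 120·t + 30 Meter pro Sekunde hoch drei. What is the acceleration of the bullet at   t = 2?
Starting from velocity v(t) = -12·t^3 - 9·t^2 - 10·t - 5, we take 1 derivative. Taking d/dt of v(t), we find a(t) = -36·t^2 - 18·t - 10. We have acceleration a(t) = -36·t^2 - 18·t - 10. Substituting t = 2: a(2) = -190.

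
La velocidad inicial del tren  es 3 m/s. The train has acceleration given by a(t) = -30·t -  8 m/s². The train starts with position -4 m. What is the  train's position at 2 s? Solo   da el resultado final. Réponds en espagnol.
La posición en t = 2 es x = -54.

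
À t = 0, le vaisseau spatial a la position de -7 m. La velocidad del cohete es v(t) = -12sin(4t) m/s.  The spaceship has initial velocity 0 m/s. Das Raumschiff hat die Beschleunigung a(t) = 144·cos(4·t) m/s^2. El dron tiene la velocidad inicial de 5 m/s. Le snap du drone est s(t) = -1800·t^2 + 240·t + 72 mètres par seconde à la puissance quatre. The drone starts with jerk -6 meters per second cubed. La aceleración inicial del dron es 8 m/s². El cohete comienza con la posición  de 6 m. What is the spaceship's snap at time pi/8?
We must differentiate our acceleration equation a(t) = 144·cos(4·t) 2 times. Differentiating acceleration, we get jerk: j(t) = -576·sin(4·t). The derivative of jerk gives snap: s(t) = -2304·cos(4·t). From the given snap equation s(t) = -2304·cos(4·t), we substitute t = pi/8 to get s = 0.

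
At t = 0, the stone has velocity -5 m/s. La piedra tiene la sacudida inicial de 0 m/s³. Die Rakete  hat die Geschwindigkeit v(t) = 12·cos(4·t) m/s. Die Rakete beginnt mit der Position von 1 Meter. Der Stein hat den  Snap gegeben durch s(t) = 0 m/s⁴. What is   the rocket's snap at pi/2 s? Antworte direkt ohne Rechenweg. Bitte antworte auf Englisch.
At t = pi/2, s = 0.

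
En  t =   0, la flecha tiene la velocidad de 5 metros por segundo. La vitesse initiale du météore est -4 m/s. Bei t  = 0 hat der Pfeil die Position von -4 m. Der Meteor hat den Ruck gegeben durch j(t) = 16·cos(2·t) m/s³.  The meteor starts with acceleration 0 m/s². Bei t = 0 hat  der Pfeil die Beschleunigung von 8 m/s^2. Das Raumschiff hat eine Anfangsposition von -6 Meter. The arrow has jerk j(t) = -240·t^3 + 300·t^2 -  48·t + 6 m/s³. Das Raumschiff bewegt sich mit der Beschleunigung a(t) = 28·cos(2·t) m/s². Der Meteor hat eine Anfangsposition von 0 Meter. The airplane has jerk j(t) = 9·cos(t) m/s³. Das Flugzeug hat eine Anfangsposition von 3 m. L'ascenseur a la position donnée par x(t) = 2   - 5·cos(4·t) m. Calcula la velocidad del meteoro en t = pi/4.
Debemos encontrar la integral de nuestra ecuación de la sacudida j(t) = 16·cos(2·t) 2 veces. Integrando la sacudida y usando la condición inicial a(0) = 0, obtenemos a(t) = 8·sin(2·t). Integrando la aceleración y usando la condición inicial v(0) = -4, obtenemos v(t) = -4·cos(2·t). Tenemos la velocidad v(t) = -4·cos(2·t). Sustituyendo t = pi/4: v(pi/4) = 0.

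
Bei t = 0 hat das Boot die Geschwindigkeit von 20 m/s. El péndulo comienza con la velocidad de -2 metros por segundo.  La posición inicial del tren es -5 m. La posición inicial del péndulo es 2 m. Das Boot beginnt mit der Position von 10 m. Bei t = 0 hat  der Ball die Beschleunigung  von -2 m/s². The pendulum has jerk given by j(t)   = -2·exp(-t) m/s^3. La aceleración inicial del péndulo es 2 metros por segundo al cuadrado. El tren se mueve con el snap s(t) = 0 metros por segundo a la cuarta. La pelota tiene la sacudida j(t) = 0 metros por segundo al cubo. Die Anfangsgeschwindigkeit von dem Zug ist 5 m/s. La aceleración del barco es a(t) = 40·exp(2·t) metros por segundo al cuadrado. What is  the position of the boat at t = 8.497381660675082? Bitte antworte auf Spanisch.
Necesitamos integrar nuestra ecuación de la aceleración a(t) = 40·exp(2·t) 2 veces. La antiderivada de la aceleración es la velocidad. Usando v(0) = 20, obtenemos v(t) = 20·exp(2·t). La antiderivada de la velocidad es la posición. Usando x(0) = 10, obtenemos x(t) = 10·exp(2·t). De la ecuación de la posición x(t) = 10·exp(2·t), sustituimos t = 8.497381660675082 para obtener x = 240287916.490914.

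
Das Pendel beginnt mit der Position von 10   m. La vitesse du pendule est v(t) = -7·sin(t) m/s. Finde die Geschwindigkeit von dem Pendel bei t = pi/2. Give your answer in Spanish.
Tenemos la velocidad v(t) = -7·sin(t). Sustituyendo t = pi/2: v(pi/2) = -7.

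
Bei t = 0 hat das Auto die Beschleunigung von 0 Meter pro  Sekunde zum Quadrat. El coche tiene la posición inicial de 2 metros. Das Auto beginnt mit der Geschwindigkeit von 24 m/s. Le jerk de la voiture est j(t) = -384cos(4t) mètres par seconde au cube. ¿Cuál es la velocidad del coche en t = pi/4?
Para resolver esto, necesitamos tomar 2 integrales de nuestra ecuación de la sacudida j(t) = -384·cos(4·t). Integrando la sacudida y usando la condición inicial a(0) = 0, obtenemos a(t) = -96·sin(4·t). La antiderivada de la aceleración es la velocidad. Usando v(0) = 24, obtenemos v(t) = 24·cos(4·t). Tenemos la velocidad v(t) = 24·cos(4·t). Sustituyendo t = pi/4: v(pi/4) = -24.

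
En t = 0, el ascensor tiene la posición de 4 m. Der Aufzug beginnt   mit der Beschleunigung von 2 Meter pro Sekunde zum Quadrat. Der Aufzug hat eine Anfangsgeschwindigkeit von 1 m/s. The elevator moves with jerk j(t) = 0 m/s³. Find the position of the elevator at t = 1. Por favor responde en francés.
En partant du jerk j(t) = 0, nous prenons 3 intégrales. En prenant ∫j(t)dt et en appliquant a(0) = 2, nous trouvons a(t) = 2. La primitive de l'accélération, avec v(0) = 1, donne la vitesse: v(t) = 2·t + 1. La primitive de la vitesse, avec x(0) = 4, donne la position: x(t) = t^2 + t + 4. Nous avons la position x(t) = t^2 + t + 4. En substituant t = 1: x(1) = 6.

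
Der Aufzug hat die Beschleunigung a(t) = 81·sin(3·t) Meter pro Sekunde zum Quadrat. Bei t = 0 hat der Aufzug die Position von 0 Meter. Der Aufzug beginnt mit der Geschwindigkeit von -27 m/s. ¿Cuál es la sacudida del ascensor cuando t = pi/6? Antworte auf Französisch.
Nous devons dériver notre équation de l'accélération a(t) = 81·sin(3·t) 1 fois. La dérivée de l'accélération donne le jerk: j(t) = 243·cos(3·t). Nous avons le jerk j(t) = 243·cos(3·t). En substituant t = pi/6: j(pi/6) = 0.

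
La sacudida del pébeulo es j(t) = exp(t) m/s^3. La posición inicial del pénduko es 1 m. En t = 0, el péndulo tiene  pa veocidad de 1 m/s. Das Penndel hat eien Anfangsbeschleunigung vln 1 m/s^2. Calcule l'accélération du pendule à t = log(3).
En partant du jerk j(t) = exp(t), nous prenons 1 primitive. En intégrant le jerk et en utilisant la condition initiale a(0) = 1, nous obtenons a(t) = exp(t). En utilisant a(t) = exp(t) et en substituant t = log(3), nous trouvons a = 3.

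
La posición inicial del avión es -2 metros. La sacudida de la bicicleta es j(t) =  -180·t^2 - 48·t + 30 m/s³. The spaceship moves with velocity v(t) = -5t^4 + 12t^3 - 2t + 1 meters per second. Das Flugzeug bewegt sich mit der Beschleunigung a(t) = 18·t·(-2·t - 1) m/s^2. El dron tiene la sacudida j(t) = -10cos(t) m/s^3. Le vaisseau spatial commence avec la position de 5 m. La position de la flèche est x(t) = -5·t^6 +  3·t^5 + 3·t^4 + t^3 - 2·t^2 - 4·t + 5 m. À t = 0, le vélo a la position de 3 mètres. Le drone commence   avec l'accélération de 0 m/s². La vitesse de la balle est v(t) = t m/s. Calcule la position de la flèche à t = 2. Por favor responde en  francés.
En utilisant x(t) = -5·t^6 + 3·t^5 + 3·t^4 + t^3 - 2·t^2 - 4·t + 5 et en substituant t = 2, nous trouvons x = -179.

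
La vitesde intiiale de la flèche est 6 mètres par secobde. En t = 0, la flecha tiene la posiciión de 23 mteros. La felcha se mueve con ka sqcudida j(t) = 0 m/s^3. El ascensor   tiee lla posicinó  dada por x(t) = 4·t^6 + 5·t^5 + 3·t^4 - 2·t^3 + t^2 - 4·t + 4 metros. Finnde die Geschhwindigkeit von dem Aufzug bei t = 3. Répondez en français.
Nous devons dériver notre équation de la position x(t) = 4·t^6 + 5·t^5 + 3·t^4 - 2·t^3 + t^2 - 4·t + 4 1 fois. La dérivée de la position donne la vitesse: v(t) = 24·t^5 + 25·t^4 + 12·t^3 - 6·t^2 + 2·t - 4. Nous avons la vitesse v(t) = 24·t^5 + 25·t^4 + 12·t^3 - 6·t^2 + 2·t - 4. En substituant t = 3: v(3) = 8129.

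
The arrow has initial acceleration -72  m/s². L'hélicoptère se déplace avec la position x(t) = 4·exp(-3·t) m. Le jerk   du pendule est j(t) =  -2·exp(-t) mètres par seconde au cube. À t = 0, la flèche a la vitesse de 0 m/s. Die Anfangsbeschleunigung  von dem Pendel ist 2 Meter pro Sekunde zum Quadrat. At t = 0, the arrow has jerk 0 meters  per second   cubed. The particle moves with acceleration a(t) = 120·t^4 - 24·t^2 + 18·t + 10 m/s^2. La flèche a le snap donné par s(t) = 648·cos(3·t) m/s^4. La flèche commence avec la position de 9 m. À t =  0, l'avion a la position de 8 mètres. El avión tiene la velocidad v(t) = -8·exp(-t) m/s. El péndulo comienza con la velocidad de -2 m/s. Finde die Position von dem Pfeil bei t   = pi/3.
Wir müssen unsere Gleichung für den Snap s(t) = 648·cos(3·t) 4-mal integrieren. Durch Integration von dem Snap und Verwendung der Anfangsbedingung j(0) = 0, erhalten wir j(t) = 216·sin(3·t). Durch Integration von dem Ruck und Verwendung der Anfangsbedingung a(0) = -72, erhalten wir a(t) = -72·cos(3·t). Das Integral von der Beschleunigung ist die Geschwindigkeit. Mit v(0) = 0 erhalten wir v(t) = -24·sin(3·t). Mit ∫v(t)dt und Anwendung von x(0) = 9, finden wir x(t) = 8·cos(3·t) + 1. Mit x(t) = 8·cos(3·t) + 1 und Einsetzen von t = pi/3, finden wir x = -7.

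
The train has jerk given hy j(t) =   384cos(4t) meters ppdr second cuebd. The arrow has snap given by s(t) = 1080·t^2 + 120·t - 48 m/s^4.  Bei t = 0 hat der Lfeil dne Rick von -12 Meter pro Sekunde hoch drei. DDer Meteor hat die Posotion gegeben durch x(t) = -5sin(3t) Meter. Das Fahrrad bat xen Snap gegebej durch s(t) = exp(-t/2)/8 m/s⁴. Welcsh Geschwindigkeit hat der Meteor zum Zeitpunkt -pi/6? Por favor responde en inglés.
To solve this, we need to take 1 derivative of our position equation x(t) = -5·sin(3·t). Differentiating position, we get velocity: v(t) = -15·cos(3·t). Using v(t) = -15·cos(3·t) and substituting t = -pi/6, we find v = 0.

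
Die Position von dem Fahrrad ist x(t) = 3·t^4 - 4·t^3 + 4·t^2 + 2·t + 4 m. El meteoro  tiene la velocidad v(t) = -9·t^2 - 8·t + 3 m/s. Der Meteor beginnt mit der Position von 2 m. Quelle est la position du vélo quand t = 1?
En utilisant x(t) = 3·t^4 - 4·t^3 + 4·t^2 + 2·t + 4 et en substituant t = 1, nous trouvons x = 9.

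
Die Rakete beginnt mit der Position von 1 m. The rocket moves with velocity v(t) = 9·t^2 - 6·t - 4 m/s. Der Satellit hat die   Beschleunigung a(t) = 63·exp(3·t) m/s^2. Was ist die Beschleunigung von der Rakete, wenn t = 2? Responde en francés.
Nous devons dériver notre équation de la vitesse v(t) = 9·t^2 - 6·t - 4 1 fois. En dérivant la vitesse, nous obtenons l'accélération: a(t) = 18·t - 6. En utilisant a(t) = 18·t - 6 et en substituant t = 2, nous trouvons a = 30.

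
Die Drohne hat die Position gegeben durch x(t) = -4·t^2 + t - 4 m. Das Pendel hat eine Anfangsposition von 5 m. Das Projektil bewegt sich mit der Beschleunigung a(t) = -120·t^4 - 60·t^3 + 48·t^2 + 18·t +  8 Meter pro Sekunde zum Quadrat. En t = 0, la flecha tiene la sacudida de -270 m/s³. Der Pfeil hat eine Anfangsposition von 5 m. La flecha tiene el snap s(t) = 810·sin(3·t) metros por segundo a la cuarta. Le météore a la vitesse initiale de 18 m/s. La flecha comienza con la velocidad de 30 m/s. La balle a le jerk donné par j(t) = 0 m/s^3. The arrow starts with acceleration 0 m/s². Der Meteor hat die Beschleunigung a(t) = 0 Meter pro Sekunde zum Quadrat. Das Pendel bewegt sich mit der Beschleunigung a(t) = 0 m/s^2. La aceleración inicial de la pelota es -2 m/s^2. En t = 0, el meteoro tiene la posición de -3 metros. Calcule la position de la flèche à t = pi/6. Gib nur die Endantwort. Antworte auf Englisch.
At t = pi/6, x = 15.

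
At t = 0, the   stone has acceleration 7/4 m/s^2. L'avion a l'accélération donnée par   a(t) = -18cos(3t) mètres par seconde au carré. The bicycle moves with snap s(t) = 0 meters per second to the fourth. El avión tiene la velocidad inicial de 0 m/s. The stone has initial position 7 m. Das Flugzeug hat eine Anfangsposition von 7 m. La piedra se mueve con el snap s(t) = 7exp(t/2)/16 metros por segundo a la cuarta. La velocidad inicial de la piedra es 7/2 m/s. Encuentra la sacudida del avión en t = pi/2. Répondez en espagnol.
Para resolver esto, necesitamos tomar 1 derivada de nuestra ecuación de la aceleración a(t) = -18·cos(3·t). Derivando la aceleración, obtenemos la sacudida: j(t) = 54·sin(3·t). Usando j(t) = 54·sin(3·t) y sustituyendo t = pi/2, encontramos j = -54.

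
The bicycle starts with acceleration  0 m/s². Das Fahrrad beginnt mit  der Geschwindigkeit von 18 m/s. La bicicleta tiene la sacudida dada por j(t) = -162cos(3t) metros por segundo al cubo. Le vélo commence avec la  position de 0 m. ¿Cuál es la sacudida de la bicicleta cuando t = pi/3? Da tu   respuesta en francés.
De l'équation du jerk j(t) = -162·cos(3·t), nous substituons t = pi/3 pour obtenir j = 162.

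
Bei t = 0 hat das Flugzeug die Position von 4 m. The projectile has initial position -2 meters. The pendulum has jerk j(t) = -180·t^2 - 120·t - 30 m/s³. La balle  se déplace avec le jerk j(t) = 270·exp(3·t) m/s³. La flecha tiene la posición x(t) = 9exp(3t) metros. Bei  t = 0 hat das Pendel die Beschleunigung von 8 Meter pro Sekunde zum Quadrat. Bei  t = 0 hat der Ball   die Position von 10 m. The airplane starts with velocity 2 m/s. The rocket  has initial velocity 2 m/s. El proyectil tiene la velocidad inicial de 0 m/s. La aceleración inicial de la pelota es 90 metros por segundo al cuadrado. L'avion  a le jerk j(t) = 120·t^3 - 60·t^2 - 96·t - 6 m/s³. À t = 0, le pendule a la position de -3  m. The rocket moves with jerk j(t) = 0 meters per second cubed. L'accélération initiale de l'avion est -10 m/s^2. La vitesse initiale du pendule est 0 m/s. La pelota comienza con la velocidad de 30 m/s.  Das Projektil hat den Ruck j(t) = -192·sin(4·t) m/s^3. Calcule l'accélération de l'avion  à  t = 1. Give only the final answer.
L'accélération à t = 1 est a = -54.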